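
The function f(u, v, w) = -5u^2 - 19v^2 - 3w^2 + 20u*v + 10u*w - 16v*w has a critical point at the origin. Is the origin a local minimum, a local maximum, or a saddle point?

saddle point

The Hessian at the origin is H = [[-10, 20, 10], [20, -38, -16], [10, -16, -6]].
An LDLᵀ factorisation of H has diagonal entries -10, 2, -4.
Counting signs: 1 positive, 2 negative.
H is indefinite, so the origin is a saddle point.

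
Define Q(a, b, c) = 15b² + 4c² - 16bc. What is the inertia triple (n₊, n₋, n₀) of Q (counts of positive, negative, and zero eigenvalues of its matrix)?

The symmetric matrix is A = [[0, 0, 0], [0, 15, -8], [0, -8, 4]].
Congruent diagonalization of A (simultaneous row and column reduction) yields pivots 0, 15, -4/15.
Counting signs: 1 positive, 1 negative, 1 zero.

(1, 1, 1)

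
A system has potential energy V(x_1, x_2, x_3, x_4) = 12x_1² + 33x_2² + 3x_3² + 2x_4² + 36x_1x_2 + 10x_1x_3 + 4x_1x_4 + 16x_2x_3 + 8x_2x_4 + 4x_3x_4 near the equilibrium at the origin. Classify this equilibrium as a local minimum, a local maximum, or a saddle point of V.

local minimum

The Hessian at the origin is H = [[24, 36, 10, 4], [36, 66, 16, 8], [10, 16, 6, 4], [4, 8, 4, 4]].
Symmetric row and column elimination reduces H to a congruent diagonal form with pivots 24, 12, 7/4, 20/63.
Counting signs: 4 positive.
H is positive definite, so the origin is a strict local minimum.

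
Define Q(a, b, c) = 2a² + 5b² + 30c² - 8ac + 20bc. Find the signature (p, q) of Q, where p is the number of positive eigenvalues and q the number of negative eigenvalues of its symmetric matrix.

The symmetric matrix is A = [[2, 0, -4], [0, 5, 10], [-4, 10, 30]].
Congruent diagonalization of A (simultaneous row and column reduction) yields pivots 2, 5, 2.
Counting signs: 3 positive.

(3, 0)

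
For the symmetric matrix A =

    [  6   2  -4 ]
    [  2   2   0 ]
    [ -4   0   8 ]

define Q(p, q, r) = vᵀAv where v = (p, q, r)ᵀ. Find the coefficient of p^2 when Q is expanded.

6

The coefficient of p^2 is the diagonal entry A[1,1] = 6.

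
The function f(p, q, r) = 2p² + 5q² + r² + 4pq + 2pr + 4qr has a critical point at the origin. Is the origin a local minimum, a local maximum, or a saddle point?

local minimum

The Hessian at the origin is H = [[4, 4, 2], [4, 10, 4], [2, 4, 2]].
Row-reducing H symmetrically gives the diagonal entries 4, 6, 1/3.
That gives 3 positive pivots.
H is positive definite, so the origin is a strict local minimum.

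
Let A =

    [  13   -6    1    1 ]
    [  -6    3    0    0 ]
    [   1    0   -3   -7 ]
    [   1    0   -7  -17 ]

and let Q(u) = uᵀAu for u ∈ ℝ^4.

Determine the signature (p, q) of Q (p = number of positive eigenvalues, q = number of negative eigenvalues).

Applying the same elementary operations to the rows and columns of A produces a congruent diagonal matrix with entries 13, 3/13, -4, -2.
Counting signs: 2 positive, 2 negative.

(2, 2)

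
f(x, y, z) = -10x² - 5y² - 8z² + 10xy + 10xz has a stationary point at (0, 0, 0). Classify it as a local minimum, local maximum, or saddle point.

local maximum

The Hessian at the origin is H = [[-20, 10, 10], [10, -10, 0], [10, 0, -16]].
Row-reducing H symmetrically gives the diagonal entries -20, -5, -6.
So there are 3 negative pivots.
H is negative definite, so the origin is a strict local maximum.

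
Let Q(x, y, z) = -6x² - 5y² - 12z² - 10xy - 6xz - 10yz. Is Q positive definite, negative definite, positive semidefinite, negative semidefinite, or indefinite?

The symmetric matrix of Q is A = [[-6, -5, -3], [-5, -5, -5], [-3, -5, -12]].
Leading principal minors: Δ_1 = -6, Δ_2 = 5, Δ_3 = -15.
The signs alternate starting with Δ_1 < 0, so by Sylvester's criterion Q is negative definite.

negative definite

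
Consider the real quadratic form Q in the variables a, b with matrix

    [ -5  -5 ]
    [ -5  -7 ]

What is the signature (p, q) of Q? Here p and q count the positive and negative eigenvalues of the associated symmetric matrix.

Applying the same elementary operations to the rows and columns of A produces a congruent diagonal matrix with entries -5, -2.
That gives 2 negative pivots.

(0, 2)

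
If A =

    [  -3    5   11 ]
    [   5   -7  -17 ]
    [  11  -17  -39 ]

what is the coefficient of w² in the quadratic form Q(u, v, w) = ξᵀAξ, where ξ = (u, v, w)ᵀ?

-39

The coefficient of w² is the diagonal entry A[3,3] = -39.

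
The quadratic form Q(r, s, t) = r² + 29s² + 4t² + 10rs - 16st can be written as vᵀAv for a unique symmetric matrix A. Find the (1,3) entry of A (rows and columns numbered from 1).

The coefficient of r·t in Q is 0. For a symmetric A this equals A[1,3] + A[3,1] = 2·A[1,3].
So A[1,3] = 0/2 = 0.

0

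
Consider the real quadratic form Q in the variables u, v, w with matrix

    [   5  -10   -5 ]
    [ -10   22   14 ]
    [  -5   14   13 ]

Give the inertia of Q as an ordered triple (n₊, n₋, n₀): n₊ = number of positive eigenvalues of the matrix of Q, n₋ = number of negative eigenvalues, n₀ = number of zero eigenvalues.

Congruent diagonalization of A (simultaneous row and column reduction) yields pivots 5, 2, 0.
So there are 2 positive, 1 zero pivots.

(2, 0, 1)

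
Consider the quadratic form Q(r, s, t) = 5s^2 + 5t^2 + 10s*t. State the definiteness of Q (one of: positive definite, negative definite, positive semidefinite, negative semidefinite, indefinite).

The symmetric matrix is A = [[0, 0, 0], [0, 5, 5], [0, 5, 5]].
Symmetric row and column elimination reduces A to a congruent diagonal form with pivots 0, 5, 0.
Counting signs: 1 positive, 2 zero.
Hence Q is positive semidefinite.

positive semidefinite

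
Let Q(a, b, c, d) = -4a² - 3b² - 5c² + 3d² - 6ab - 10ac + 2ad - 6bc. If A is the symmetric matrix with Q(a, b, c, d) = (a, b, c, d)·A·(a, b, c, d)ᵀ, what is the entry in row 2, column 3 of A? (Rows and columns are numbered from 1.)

The coefficient of b·c in Q is -6. For a symmetric A this equals A[2,3] + A[3,2] = 2·A[2,3].
So A[2,3] = -6/2 = -3.

-3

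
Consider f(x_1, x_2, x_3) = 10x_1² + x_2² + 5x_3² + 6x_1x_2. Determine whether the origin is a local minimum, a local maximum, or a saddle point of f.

The Hessian at the origin is H = [[20, 6, 0], [6, 2, 0], [0, 0, 10]].
An LDLᵀ factorisation of H has diagonal entries 20, 1/5, 10.
Counting signs: 3 positive.
H is positive definite, so the origin is a strict local minimum.

local minimum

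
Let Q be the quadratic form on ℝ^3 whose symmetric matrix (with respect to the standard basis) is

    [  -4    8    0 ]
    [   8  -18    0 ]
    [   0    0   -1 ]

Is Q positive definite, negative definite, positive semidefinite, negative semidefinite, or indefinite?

negative definite

Leading principal minors: Δ_1 = -4, Δ_2 = 8, Δ_3 = -8.
The signs alternate starting with Δ_1 < 0, so by Sylvester's criterion Q is negative definite.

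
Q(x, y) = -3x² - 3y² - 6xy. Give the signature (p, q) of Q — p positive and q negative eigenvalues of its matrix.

(0, 1)

Write A = [[-3, -3], [-3, -3]].
Symmetric row and column elimination reduces A to a congruent diagonal form with pivots -3, 0.
That gives 1 negative, 1 zero pivots.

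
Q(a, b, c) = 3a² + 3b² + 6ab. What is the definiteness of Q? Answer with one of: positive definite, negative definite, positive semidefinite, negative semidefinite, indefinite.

The symmetric matrix is A = [[3, 3, 0], [3, 3, 0], [0, 0, 0]].
Congruent diagonalization of A (simultaneous row and column reduction) yields pivots 3, 0, 0.
That gives 1 positive, 2 zero pivots.
Hence Q is positive semidefinite.

positive semidefinite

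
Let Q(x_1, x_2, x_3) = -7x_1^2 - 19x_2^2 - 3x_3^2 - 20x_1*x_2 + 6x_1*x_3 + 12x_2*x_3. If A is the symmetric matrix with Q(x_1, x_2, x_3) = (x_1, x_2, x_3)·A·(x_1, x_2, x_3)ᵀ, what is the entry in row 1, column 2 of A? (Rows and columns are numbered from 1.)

-10

The coefficient of x_1·x_2 in Q is -20. For a symmetric A this equals A[1,2] + A[2,1] = 2·A[1,2].
So A[1,2] = -20/2 = -10.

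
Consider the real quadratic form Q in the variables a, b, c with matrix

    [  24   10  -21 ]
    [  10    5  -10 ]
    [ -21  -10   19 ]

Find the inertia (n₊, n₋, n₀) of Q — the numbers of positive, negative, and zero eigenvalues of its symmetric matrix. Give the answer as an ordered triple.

Congruent diagonalization of A (simultaneous row and column reduction) yields pivots 24, 5/6, -5/4.
That gives 2 positive, 1 negative pivots.

(2, 1, 0)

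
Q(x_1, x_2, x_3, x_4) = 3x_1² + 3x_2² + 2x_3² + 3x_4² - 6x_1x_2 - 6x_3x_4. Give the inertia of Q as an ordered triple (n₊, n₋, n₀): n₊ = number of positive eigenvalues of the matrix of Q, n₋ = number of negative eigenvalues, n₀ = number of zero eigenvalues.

The symmetric matrix is A = [[3, -3, 0, 0], [-3, 3, 0, 0], [0, 0, 2, -3], [0, 0, -3, 3]].
Symmetric row and column elimination reduces A to a congruent diagonal form with pivots 3, 0, 2, -3/2.
So there are 2 positive, 1 negative, 1 zero pivots.

(2, 1, 1)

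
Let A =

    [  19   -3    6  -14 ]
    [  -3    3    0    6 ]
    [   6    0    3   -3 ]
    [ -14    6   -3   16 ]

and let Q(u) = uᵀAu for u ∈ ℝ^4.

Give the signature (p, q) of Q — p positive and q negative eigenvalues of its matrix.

Row-reducing A symmetrically gives the diagonal entries 19, 48/19, 3/4, 0.
So there are 3 positive, 1 zero pivots.

(3, 0)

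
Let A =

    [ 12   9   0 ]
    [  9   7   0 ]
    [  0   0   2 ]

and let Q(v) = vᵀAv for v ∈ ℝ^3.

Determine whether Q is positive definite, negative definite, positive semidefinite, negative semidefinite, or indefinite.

Symmetric row and column elimination reduces A to a congruent diagonal form with pivots 12, 1/4, 2.
That gives 3 positive pivots.
Hence Q is positive definite.

positive definite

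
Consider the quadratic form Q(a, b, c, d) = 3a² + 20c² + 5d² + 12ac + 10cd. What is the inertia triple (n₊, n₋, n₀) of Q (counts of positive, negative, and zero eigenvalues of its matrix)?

The symmetric matrix is A = [[3, 0, 6, 0], [0, 0, 0, 0], [6, 0, 20, 5], [0, 0, 5, 5]].
Row-reducing A symmetrically gives the diagonal entries 3, 0, 8, 15/8.
That gives 3 positive, 1 zero pivots.

(3, 0, 1)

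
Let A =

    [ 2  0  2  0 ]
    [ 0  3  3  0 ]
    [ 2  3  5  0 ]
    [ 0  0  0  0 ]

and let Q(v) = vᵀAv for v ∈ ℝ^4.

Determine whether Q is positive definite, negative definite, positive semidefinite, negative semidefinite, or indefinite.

Row-reducing A symmetrically gives the diagonal entries 2, 3, 0, 0.
Counting signs: 2 positive, 2 zero.
Hence Q is positive semidefinite.

positive semidefinite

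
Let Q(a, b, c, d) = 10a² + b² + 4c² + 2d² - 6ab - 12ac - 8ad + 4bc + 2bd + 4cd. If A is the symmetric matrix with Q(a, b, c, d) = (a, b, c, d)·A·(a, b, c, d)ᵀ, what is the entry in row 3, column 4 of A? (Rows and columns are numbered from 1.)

The coefficient of c·d in Q is 4. For a symmetric A this equals A[3,4] + A[4,3] = 2·A[3,4].
So A[3,4] = 4/2 = 2.

2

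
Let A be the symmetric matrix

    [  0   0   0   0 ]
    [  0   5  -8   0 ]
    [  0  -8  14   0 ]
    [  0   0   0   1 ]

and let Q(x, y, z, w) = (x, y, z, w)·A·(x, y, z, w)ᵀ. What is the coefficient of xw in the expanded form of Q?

0

The coefficient of xw is A[1,4] + A[4,1] = 2·0 = 0.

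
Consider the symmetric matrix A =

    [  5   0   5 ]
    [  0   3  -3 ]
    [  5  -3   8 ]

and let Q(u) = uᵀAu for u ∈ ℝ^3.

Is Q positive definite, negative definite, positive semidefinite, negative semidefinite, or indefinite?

positive semidefinite

Congruent diagonalization of A (simultaneous row and column reduction) yields pivots 5, 3, 0.
So there are 2 positive, 1 zero pivots.
Hence Q is positive semidefinite.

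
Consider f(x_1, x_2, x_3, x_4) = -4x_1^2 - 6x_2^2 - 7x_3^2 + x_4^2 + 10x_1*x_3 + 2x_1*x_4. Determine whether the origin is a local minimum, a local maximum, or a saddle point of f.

The Hessian at the origin is H = [[-8, 0, 10, 2], [0, -12, 0, 0], [10, 0, -14, 0], [2, 0, 0, 2]].
Symmetric row and column elimination reduces H to a congruent diagonal form with pivots -8, -12, -3/2, 20/3.
That gives 1 positive, 3 negative pivots.
H is indefinite, so the origin is a saddle point.

saddle point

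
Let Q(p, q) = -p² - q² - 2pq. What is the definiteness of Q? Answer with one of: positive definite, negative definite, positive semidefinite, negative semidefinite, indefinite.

The symmetric matrix of Q is [[-1, -1], [-1, -1]].
For the 2×2 matrix [[-1, -1], [-1, -1]]: det = -1·-1 − (-1)² = 0, trace = -2.
det = 0 so one eigenvalue is zero; the form is semidefinite with the sign of the trace.

negative semidefinite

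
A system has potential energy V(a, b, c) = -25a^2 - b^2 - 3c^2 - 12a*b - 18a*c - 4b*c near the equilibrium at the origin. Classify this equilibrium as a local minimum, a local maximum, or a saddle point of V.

saddle point

The Hessian at the origin is H = [[-50, -12, -18], [-12, -2, -4], [-18, -4, -6]].
Applying the same elementary operations to the rows and columns of H produces a congruent diagonal matrix with entries -50, 22/25, 4/11.
That gives 2 positive, 1 negative pivots.
H is indefinite, so the origin is a saddle point.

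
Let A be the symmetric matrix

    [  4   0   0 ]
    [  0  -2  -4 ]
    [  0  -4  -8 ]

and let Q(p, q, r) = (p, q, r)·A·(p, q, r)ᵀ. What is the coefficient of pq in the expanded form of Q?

The coefficient of pq is A[1,2] + A[2,1] = 2·0 = 0.

0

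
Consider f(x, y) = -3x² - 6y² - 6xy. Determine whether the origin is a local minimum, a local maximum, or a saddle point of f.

local maximum

The Hessian at the origin is H = [[-6, -6], [-6, -12]].
det H = -6·-12 − (-6)² = 36 > 0 and H[1,1] = -6 < 0, so H is negative definite.
Therefore the origin is a local maximum.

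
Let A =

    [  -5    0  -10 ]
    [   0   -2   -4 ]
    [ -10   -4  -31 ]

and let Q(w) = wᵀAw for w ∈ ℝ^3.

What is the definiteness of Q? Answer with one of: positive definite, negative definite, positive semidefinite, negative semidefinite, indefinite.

Leading principal minors: Δ_1 = -5, Δ_2 = 10, Δ_3 = -30.
The signs alternate starting with Δ_1 < 0, so by Sylvester's criterion Q is negative definite.

negative definite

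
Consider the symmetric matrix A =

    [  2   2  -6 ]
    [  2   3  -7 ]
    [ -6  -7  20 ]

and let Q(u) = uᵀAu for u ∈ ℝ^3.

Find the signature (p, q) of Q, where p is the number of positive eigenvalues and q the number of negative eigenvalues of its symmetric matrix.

An LDLᵀ factorisation of A has diagonal entries 2, 1, 1.
So there are 3 positive pivots.

(3, 0)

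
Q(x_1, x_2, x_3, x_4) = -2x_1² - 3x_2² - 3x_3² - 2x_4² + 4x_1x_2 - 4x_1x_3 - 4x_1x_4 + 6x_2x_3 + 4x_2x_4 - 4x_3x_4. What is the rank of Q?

Write A = [[-2, 2, -2, -2], [2, -3, 3, 2], [-2, 3, -3, -2], [-2, 2, -2, -2]].
Congruent diagonalization of A (simultaneous row and column reduction) yields pivots -2, -1, 0, 0.
So there are 2 negative, 2 zero pivots.
The rank is the number of nonzero pivots: 2.

2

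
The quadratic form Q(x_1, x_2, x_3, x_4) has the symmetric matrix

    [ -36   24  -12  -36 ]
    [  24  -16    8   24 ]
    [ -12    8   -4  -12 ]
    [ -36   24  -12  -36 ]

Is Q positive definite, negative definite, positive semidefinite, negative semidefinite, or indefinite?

Row-reducing A symmetrically gives the diagonal entries -36, 0, 0, 0.
Counting signs: 1 negative, 3 zero.
Hence Q is negative semidefinite.

negative semidefinite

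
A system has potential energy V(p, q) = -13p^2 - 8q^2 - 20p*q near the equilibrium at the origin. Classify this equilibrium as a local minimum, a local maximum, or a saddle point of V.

The Hessian at the origin is H = [[-26, -20], [-20, -16]].
det H = -26·-16 − (-20)² = 16 > 0 and H[1,1] = -26 < 0, so H is negative definite.
Therefore the origin is a local maximum.

local maximum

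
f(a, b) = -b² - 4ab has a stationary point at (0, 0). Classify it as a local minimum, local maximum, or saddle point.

saddle point

The Hessian at the origin is H = [[0, -4], [-4, -2]].
det H = 0·-2 − (-4)² = -16 < 0, so H is indefinite.
Therefore the origin is a saddle point.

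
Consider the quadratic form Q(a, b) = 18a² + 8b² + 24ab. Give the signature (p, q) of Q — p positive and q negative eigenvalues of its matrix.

The symmetric matrix is A = [[18, 12], [12, 8]].
Symmetric row and column elimination reduces A to a congruent diagonal form with pivots 18, 0.
So there are 1 positive, 1 zero pivots.

(1, 0)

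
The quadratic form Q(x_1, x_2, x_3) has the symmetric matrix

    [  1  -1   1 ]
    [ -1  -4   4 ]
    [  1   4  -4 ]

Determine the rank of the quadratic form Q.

2

Applying the same elementary operations to the rows and columns of A produces a congruent diagonal matrix with entries 1, -5, 0.
That gives 1 positive, 1 negative, 1 zero pivots.
The rank is the number of nonzero pivots: 2.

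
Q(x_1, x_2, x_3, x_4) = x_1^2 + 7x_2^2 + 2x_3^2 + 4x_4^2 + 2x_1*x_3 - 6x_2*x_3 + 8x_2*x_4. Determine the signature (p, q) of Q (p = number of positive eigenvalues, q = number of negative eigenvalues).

The associated matrix is A = [[1, 0, 1, 0], [0, 7, -3, 4], [1, -3, 2, 0], [0, 4, 0, 4]].
Congruent diagonalization of A (simultaneous row and column reduction) yields pivots 1, 7, -2/7, 12.
So there are 3 positive, 1 negative pivots.

(3, 1)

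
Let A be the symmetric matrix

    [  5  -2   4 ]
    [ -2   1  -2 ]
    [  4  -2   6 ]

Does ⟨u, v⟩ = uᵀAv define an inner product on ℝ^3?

Leading principal minors: Δ_1 = 5, Δ_2 = 1, Δ_3 = 2.
All leading principal minors are positive, so by Sylvester's criterion Q is positive definite.
⟨·,·⟩ is an inner product exactly when A is positive definite.

yes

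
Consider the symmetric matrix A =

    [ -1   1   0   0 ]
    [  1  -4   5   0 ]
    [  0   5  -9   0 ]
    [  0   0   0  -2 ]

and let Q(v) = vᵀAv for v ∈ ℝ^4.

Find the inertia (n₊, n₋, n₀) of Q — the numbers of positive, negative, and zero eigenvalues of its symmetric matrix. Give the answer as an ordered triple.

Row-reducing A symmetrically gives the diagonal entries -1, -3, -2/3, -2.
That gives 4 negative pivots.

(0, 4, 0)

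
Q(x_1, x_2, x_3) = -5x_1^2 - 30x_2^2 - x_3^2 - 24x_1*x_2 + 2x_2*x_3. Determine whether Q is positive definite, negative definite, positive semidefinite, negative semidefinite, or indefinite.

negative definite

The symmetric matrix is A = [[-5, -12, 0], [-12, -30, 1], [0, 1, -1]].
Congruent diagonalization of A (simultaneous row and column reduction) yields pivots -5, -6/5, -1/6.
So there are 3 negative pivots.
Hence Q is negative definite.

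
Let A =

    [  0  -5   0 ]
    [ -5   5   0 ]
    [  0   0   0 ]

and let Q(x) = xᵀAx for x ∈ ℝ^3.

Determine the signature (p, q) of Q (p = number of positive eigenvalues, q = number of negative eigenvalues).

By Sylvester's law of inertia any congruent diagonalization of A has 1 positive, 1 negative and 1 zero entries.

(1, 1)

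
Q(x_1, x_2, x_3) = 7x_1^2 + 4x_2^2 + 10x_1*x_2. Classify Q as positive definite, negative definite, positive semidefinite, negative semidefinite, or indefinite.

Write A = [[7, 5, 0], [5, 4, 0], [0, 0, 0]].
Applying the same elementary operations to the rows and columns of A produces a congruent diagonal matrix with entries 7, 3/7, 0.
So there are 2 positive, 1 zero pivots.
Hence Q is positive semidefinite.

positive semidefinite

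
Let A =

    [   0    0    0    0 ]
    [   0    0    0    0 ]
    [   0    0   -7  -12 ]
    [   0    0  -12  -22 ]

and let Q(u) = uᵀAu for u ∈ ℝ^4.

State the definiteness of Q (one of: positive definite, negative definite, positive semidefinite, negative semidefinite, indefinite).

negative semidefinite

Row-reducing A symmetrically gives the diagonal entries 0, 0, -7, -10/7.
That gives 2 negative, 2 zero pivots.
Hence Q is negative semidefinite.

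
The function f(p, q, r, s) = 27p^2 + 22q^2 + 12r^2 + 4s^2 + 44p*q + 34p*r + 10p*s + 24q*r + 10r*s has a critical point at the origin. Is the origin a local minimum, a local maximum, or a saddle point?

saddle point

The Hessian at the origin is H = [[54, 44, 34, 10], [44, 44, 24, 0], [34, 24, 24, 10], [10, 0, 10, 8]].
Row-reducing H symmetrically gives the diagonal entries 54, 220/27, 10/11, -2.
Counting signs: 3 positive, 1 negative.
H is indefinite, so the origin is a saddle point.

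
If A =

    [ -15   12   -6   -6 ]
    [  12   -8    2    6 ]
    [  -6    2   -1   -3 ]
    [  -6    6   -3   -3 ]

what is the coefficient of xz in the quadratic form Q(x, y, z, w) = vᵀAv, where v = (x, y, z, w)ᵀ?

-12

The coefficient of xz is A[1,3] + A[3,1] = 2·(-6) = -12.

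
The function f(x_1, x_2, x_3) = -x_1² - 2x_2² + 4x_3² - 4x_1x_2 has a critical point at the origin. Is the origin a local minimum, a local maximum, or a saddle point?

saddle point

The Hessian at the origin is H = [[-2, -4, 0], [-4, -4, 0], [0, 0, 8]].
Row-reducing H symmetrically gives the diagonal entries -2, 4, 8.
So there are 2 positive, 1 negative pivots.
H is indefinite, so the origin is a saddle point.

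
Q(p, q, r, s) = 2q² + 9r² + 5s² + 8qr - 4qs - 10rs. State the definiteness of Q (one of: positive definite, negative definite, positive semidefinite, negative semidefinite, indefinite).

positive semidefinite

Write A = [[0, 0, 0, 0], [0, 2, 4, -2], [0, 4, 9, -5], [0, -2, -5, 5]].
Applying the same elementary operations to the rows and columns of A produces a congruent diagonal matrix with entries 0, 2, 1, 2.
That gives 3 positive, 1 zero pivots.
Hence Q is positive semidefinite.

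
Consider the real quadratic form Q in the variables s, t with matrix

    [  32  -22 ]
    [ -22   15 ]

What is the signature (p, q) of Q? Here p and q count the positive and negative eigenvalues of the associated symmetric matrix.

(1, 1)

Row-reducing A symmetrically gives the diagonal entries 32, -1/8.
So there are 1 positive, 1 negative pivots.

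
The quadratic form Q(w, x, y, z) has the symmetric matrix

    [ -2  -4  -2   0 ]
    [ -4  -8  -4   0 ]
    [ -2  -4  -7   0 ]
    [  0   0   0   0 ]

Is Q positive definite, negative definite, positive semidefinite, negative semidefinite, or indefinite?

Congruent diagonalization of A (simultaneous row and column reduction) yields pivots -2, 0, -5, 0.
Counting signs: 2 negative, 2 zero.
Hence Q is negative semidefinite.

negative semidefinite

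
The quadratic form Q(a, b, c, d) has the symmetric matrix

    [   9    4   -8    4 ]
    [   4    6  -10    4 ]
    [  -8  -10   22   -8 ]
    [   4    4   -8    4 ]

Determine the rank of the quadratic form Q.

Row-reducing A symmetrically gives the diagonal entries 9, 38/9, 96/19, 5/6.
So there are 4 positive pivots.
The rank is the number of nonzero pivots: 4.

4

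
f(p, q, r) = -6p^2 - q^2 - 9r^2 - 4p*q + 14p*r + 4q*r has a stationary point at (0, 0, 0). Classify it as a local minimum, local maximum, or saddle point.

local maximum

The Hessian at the origin is H = [[-12, -4, 14], [-4, -2, 4], [14, 4, -18]].
Congruent diagonalization of H (simultaneous row and column reduction) yields pivots -12, -2/3, -1.
That gives 3 negative pivots.
H is negative definite, so the origin is a strict local maximum.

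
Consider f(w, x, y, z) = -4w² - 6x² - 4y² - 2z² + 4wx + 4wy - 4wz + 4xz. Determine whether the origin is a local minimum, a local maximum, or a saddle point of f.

local maximum

The Hessian at the origin is H = [[-8, 4, 4, -4], [4, -12, 0, 4], [4, 0, -8, 0], [-4, 4, 0, -4]].
Symmetric row and column elimination reduces H to a congruent diagonal form with pivots -8, -10, -28/5, -8/7.
So there are 4 negative pivots.
H is negative definite, so the origin is a strict local maximum.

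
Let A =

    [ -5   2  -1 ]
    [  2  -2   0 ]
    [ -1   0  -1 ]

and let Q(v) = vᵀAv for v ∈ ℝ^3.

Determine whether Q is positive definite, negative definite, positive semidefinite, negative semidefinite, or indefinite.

Applying the same elementary operations to the rows and columns of A produces a congruent diagonal matrix with entries -5, -6/5, -2/3.
That gives 3 negative pivots.
Hence Q is negative definite.

negative definite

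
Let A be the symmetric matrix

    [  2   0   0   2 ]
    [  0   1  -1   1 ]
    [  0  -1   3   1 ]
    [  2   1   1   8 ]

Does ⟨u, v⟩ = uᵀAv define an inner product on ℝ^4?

yes

Leading principal minors: Δ_1 = 2, Δ_2 = 2, Δ_3 = 4, Δ_4 = 12.
All leading principal minors are positive, so by Sylvester's criterion Q is positive definite.
⟨·,·⟩ is an inner product exactly when A is positive definite.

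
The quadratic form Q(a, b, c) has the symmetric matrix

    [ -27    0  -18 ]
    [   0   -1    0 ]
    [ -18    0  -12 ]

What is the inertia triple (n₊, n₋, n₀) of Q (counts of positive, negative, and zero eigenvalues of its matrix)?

Applying the same elementary operations to the rows and columns of A produces a congruent diagonal matrix with entries -27, -1, 0.
Counting signs: 2 negative, 1 zero.

(0, 2, 1)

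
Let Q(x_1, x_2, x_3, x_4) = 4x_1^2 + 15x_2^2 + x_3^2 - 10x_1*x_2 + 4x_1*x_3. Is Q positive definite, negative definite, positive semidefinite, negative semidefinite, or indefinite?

Write A = [[4, -5, 2, 0], [-5, 15, 0, 0], [2, 0, 1, 0], [0, 0, 0, 0]].
Row-reducing A symmetrically gives the diagonal entries 4, 35/4, -5/7, 0.
Counting signs: 2 positive, 1 negative, 1 zero.
Hence Q is indefinite.

indefinite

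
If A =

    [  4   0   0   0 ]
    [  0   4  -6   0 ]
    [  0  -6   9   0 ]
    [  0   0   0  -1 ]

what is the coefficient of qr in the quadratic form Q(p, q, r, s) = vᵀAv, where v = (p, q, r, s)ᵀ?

The coefficient of qr is A[2,3] + A[3,2] = 2·(-6) = -12.

-12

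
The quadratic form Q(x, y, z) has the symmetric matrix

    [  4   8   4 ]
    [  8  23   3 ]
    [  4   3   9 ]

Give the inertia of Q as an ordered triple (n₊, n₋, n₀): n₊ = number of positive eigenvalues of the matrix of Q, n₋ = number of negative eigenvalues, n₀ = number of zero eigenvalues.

(3, 0, 0)

An LDLᵀ factorisation of A has diagonal entries 4, 7, 10/7.
That gives 3 positive pivots.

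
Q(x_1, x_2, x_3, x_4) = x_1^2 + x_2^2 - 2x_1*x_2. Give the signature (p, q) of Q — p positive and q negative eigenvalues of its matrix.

(1, 0)

The associated matrix is A = [[1, -1, 0, 0], [-1, 1, 0, 0], [0, 0, 0, 0], [0, 0, 0, 0]].
Applying the same elementary operations to the rows and columns of A produces a congruent diagonal matrix with entries 1, 0, 0, 0.
So there are 1 positive, 3 zero pivots.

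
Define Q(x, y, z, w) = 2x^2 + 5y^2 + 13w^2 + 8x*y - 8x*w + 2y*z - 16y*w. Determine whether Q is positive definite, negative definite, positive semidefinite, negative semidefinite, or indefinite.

indefinite

Write A = [[2, 4, 0, -4], [4, 5, 1, -8], [0, 1, 0, 0], [-4, -8, 0, 13]].
Applying the same elementary operations to the rows and columns of A produces a congruent diagonal matrix with entries 2, -3, 1/3, 5.
Counting signs: 3 positive, 1 negative.
Hence Q is indefinite.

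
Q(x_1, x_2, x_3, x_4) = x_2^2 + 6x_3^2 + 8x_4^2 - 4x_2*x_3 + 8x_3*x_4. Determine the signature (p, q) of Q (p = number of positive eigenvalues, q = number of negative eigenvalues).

The symmetric matrix is A = [[0, 0, 0, 0], [0, 1, -2, 0], [0, -2, 6, 4], [0, 0, 4, 8]].
Applying the same elementary operations to the rows and columns of A produces a congruent diagonal matrix with entries 0, 1, 2, 0.
Counting signs: 2 positive, 2 zero.

(2, 0)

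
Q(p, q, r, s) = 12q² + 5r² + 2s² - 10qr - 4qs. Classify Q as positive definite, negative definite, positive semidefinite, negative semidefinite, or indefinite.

Write A = [[0, 0, 0, 0], [0, 12, -5, -2], [0, -5, 5, 0], [0, -2, 0, 2]].
Applying the same elementary operations to the rows and columns of A produces a congruent diagonal matrix with entries 0, 12, 35/12, 10/7.
Counting signs: 3 positive, 1 zero.
Hence Q is positive semidefinite.

positive semidefinite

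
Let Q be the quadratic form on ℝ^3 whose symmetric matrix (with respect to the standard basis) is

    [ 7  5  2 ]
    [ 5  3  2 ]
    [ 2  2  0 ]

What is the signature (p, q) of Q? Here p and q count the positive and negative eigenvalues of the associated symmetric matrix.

Symmetric row and column elimination reduces A to a congruent diagonal form with pivots 7, -4/7, 0.
So there are 1 positive, 1 negative, 1 zero pivots.

(1, 1)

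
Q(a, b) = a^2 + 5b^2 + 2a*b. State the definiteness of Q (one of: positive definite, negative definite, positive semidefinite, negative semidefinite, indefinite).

Write A = [[1, 1], [1, 5]].
An LDLᵀ factorisation of A has diagonal entries 1, 4.
That gives 2 positive pivots.
Hence Q is positive definite.

positive definite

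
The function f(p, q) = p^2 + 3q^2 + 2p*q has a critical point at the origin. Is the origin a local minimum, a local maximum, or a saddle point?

local minimum

The Hessian at the origin is H = [[2, 2], [2, 6]].
det H = 2·6 − (2)² = 8 > 0 and H[1,1] = 2 > 0, so H is positive definite.
Therefore the origin is a local minimum.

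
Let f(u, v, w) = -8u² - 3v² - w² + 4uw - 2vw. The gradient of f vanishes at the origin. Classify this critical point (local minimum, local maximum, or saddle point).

The Hessian at the origin is H = [[-16, 0, 4], [0, -6, -2], [4, -2, -2]].
Symmetric row and column elimination reduces H to a congruent diagonal form with pivots -16, -6, -1/3.
So there are 3 negative pivots.
H is negative definite, so the origin is a strict local maximum.

local maximum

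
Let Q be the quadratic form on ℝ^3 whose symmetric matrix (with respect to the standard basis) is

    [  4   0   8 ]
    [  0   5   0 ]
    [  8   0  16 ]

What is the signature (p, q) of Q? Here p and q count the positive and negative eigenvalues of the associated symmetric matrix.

Applying the same elementary operations to the rows and columns of A produces a congruent diagonal matrix with entries 4, 5, 0.
So there are 2 positive, 1 zero pivots.

(2, 0)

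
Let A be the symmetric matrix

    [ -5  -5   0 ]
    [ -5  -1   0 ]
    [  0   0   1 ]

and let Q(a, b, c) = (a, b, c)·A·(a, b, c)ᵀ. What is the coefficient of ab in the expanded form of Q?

The coefficient of ab is A[1,2] + A[2,1] = 2·(-5) = -10.

-10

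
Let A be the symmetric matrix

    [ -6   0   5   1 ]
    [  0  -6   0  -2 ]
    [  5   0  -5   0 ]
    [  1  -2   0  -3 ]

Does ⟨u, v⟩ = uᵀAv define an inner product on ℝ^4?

no

Leading principal minors: Δ_1 = -6, Δ_2 = 36, Δ_3 = -30, Δ_4 = 40.
The signs alternate starting with Δ_1 < 0, so by Sylvester's criterion Q is negative definite.
⟨·,·⟩ is an inner product exactly when A is positive definite.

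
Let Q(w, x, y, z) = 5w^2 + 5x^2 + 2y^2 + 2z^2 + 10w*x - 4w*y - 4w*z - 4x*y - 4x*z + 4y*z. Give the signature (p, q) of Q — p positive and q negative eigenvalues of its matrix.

(2, 0)

The symmetric matrix is A = [[5, 5, -2, -2], [5, 5, -2, -2], [-2, -2, 2, 2], [-2, -2, 2, 2]].
Congruent diagonalization of A (simultaneous row and column reduction) yields pivots 5, 0, 6/5, 0.
That gives 2 positive, 2 zero pivots.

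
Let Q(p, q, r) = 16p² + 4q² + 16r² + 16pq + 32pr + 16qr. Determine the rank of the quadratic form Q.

1

The symmetric matrix is A = [[16, 8, 16], [8, 4, 8], [16, 8, 16]].
Applying the same elementary operations to the rows and columns of A produces a congruent diagonal matrix with entries 16, 0, 0.
That gives 1 positive, 2 zero pivots.
The rank is the number of nonzero pivots: 1.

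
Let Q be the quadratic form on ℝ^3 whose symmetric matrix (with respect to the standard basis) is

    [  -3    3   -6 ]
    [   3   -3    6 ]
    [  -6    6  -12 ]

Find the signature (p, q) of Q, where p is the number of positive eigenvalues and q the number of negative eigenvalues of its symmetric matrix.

Congruent diagonalization of A (simultaneous row and column reduction) yields pivots -3, 0, 0.
That gives 1 negative, 2 zero pivots.

(0, 1)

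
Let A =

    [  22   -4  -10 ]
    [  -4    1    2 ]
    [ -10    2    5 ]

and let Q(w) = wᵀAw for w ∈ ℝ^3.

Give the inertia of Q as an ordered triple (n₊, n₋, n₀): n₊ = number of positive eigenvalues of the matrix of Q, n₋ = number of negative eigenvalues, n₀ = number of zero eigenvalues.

Congruent diagonalization of A (simultaneous row and column reduction) yields pivots 22, 3/11, 1/3.
That gives 3 positive pivots.

(3, 0, 0)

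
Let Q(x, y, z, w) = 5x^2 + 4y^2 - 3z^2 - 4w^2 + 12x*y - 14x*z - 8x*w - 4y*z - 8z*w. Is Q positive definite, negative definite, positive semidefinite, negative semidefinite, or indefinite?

The symmetric matrix is A = [[5, 6, -7, -4], [6, 4, -2, 0], [-7, -2, -3, -4], [-4, 0, -4, -4]].
Congruent diagonalization of A (simultaneous row and column reduction) yields pivots 5, -16/5, 0, 0.
That gives 1 positive, 1 negative, 2 zero pivots.
Hence Q is indefinite.

indefinite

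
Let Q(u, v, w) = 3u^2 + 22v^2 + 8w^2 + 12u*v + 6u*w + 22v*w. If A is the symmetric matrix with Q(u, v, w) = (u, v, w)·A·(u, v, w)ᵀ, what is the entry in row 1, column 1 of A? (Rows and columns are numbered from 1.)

3

The coefficient of u^2 in Q is 3, and that is exactly A[1,1].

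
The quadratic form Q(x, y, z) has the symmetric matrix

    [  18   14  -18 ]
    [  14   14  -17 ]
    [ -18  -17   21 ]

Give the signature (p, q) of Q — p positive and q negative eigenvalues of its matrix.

Applying the same elementary operations to the rows and columns of A produces a congruent diagonal matrix with entries 18, 28/9, 3/28.
So there are 3 positive pivots.

(3, 0)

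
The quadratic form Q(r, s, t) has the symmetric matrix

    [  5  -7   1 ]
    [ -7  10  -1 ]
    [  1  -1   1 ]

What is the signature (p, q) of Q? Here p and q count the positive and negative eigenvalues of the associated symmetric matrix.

Congruent diagonalization of A (simultaneous row and column reduction) yields pivots 5, 1/5, 0.
Counting signs: 2 positive, 1 zero.

(2, 0)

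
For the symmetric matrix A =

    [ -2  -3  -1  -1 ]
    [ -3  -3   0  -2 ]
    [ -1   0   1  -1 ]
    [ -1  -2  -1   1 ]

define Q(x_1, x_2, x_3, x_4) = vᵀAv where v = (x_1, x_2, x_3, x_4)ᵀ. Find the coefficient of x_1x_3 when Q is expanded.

-2

The coefficient of x_1x_3 is A[1,3] + A[3,1] = 2·(-1) = -2.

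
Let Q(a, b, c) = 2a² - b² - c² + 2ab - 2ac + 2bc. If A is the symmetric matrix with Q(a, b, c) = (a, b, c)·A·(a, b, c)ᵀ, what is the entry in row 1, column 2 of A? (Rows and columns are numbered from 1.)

The coefficient of a·b in Q is 2. For a symmetric A this equals A[1,2] + A[2,1] = 2·A[1,2].
So A[1,2] = 2/2 = 1.

1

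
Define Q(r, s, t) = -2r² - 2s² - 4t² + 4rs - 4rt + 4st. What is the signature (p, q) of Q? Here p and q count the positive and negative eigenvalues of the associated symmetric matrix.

(0, 2)

Write A = [[-2, 2, -2], [2, -2, 2], [-2, 2, -4]].
Symmetric row and column elimination reduces A to a congruent diagonal form with pivots -2, 0, -2.
That gives 2 negative, 1 zero pivots.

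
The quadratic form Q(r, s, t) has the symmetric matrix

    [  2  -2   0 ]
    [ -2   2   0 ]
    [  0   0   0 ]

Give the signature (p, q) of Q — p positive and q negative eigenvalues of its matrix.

Congruent diagonalization of A (simultaneous row and column reduction) yields pivots 2, 0, 0.
So there are 1 positive, 2 zero pivots.

(1, 0)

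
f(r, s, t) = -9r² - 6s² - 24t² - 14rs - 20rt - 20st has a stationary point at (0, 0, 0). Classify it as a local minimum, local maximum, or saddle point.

The Hessian at the origin is H = [[-18, -14, -20], [-14, -12, -20], [-20, -20, -48]].
Row-reducing H symmetrically gives the diagonal entries -18, -10/9, -8.
That gives 3 negative pivots.
H is negative definite, so the origin is a strict local maximum.

local maximum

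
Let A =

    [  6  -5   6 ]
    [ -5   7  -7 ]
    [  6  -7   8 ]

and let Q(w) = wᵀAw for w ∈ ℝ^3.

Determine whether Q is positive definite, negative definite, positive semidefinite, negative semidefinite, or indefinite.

Congruent diagonalization of A (simultaneous row and column reduction) yields pivots 6, 17/6, 10/17.
That gives 3 positive pivots.
Hence Q is positive definite.

positive definite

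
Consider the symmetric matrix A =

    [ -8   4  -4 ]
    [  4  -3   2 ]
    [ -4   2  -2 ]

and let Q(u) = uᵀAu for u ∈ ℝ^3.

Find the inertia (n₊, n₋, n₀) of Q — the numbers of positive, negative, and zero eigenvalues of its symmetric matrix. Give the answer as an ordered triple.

Applying the same elementary operations to the rows and columns of A produces a congruent diagonal matrix with entries -8, -1, 0.
That gives 2 negative, 1 zero pivots.

(0, 2, 1)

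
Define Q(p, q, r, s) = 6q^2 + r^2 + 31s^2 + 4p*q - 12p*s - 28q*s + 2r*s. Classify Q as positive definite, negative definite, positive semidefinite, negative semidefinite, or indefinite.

The symmetric matrix is A = [[0, 2, 0, -6], [2, 6, 0, -14], [0, 0, 1, 1], [-6, -14, 1, 31]].
A is congruent to a diagonal matrix with 2 positive, 1 negative and 1 zero entries, so Q is indefinite.

indefinite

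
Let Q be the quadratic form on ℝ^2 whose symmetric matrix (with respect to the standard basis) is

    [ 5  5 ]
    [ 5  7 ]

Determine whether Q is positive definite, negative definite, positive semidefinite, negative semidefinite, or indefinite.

Leading principal minors: Δ_1 = 5, Δ_2 = 10.
All leading principal minors are positive, so by Sylvester's criterion Q is positive definite.

positive definite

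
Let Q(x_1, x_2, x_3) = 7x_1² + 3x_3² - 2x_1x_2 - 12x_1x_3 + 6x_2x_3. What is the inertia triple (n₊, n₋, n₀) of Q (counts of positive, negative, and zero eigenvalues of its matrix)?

(2, 1, 0)

The associated matrix is A = [[7, -1, -6], [-1, 0, 3], [-6, 3, 3]].
Congruent diagonalization of A (simultaneous row and column reduction) yields pivots 7, -1/7, 30.
Counting signs: 2 positive, 1 negative.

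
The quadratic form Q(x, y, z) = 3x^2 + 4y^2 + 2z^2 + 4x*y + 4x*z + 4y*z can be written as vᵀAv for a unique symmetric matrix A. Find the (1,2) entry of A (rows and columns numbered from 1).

2

The coefficient of x·y in Q is 4. For a symmetric A this equals A[1,2] + A[2,1] = 2·A[1,2].
So A[1,2] = 4/2 = 2.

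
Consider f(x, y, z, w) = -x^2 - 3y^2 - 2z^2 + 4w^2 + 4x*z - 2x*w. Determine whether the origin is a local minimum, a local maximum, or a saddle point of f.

saddle point

The Hessian at the origin is H = [[-2, 0, 4, -2], [0, -6, 0, 0], [4, 0, -4, 0], [-2, 0, 0, 8]].
Symmetric row and column elimination reduces H to a congruent diagonal form with pivots -2, -6, 4, 6.
Counting signs: 2 positive, 2 negative.
H is indefinite, so the origin is a saddle point.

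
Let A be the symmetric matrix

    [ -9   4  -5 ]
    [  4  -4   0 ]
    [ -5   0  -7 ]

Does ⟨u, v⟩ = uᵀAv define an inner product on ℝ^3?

no

An LDLᵀ factorisation of A has diagonal entries -9, -20/9, -2.
So there are 3 negative pivots.
Hence Q is negative definite.
⟨·,·⟩ is an inner product exactly when A is positive definite.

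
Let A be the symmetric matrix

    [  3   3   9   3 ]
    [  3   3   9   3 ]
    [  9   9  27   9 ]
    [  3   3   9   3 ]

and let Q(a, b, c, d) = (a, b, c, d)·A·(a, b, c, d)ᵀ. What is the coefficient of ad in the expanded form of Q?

The coefficient of ad is A[1,4] + A[4,1] = 2·3 = 6.

6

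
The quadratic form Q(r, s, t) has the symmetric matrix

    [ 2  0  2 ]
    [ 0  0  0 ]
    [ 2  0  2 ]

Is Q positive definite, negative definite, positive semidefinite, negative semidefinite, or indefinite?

positive semidefinite

Applying the same elementary operations to the rows and columns of A produces a congruent diagonal matrix with entries 2, 0, 0.
So there are 1 positive, 2 zero pivots.
Hence Q is positive semidefinite.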